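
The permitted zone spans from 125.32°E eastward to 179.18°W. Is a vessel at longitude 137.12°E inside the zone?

Band width going east from +125.32° to -179.18°: ((-179.18 − 125.32) mod 360) = 55.50°.
Offset of +137.12° east of the west edge: ((137.12 − 125.32) mod 360) = 11.80°.
11.80° ≤ 55.50° ⇒ inside.

Yes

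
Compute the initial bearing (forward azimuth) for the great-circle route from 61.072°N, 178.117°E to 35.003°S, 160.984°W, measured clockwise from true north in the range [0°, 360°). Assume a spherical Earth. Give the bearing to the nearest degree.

163°

Δλ = -160.984 − 178.117 = -339.101°; wrapped into (−180°, 180°]: 20.899°.
θ = atan2( sin Δλ · cos φ₂ , cos φ₁ · sin φ₂ − sin φ₁ · cos φ₂ · cos Δλ )
  = atan2(0.29220, -0.94722) = 162.856° → normalised to [0°, 360°): 162.856°.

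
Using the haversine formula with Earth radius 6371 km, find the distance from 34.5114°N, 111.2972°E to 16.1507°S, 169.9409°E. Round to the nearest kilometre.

Δλ = 169.9409 − 111.2972 = 58.6437°.
Δφ = -16.1507 − 34.5114 = -50.6621°.
a = sin²(Δφ/2) + cos φ₁ · cos φ₂ · sin²(Δλ/2) = 0.372870.
c = 2·atan2(√a, √(1−a)) = 1.31371 rad → d = 6371·c ≈ 8369.67 km.

8370 km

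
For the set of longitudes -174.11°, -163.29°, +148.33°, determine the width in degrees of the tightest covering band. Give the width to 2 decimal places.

48.38°

Sort the longitudes: -174.11°, -163.29°, +148.33°.
Eastward gaps between consecutive values (wrapping around): 10.82°, 311.62°, 37.56°.
Largest gap = 311.62° ⇒ minimal covering band is its complement: 360° − 311.62° = 48.38°.
Band runs from +148.33° eastward to -163.29°, crossing the antimeridian.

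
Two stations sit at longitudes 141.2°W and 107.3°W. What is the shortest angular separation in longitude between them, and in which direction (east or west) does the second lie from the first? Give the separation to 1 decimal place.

Raw difference: -107.3 − -141.2 = 33.9°.
Normalise into (−180°, 180°]: 33.9° stays 33.9°.
Positive ⇒ the second point lies to the east; separation 33.9°.

33.9° east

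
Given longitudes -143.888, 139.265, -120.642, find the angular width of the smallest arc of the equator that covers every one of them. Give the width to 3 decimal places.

Sort the longitudes: -143.888°, -120.642°, +139.265°.
Eastward gaps between consecutive values (wrapping around): 23.246°, 259.907°, 76.847°.
Largest gap = 259.907° ⇒ minimal covering band is its complement: 360° − 259.907° = 100.093°.
Band runs from +139.265° eastward to -120.642°, crossing the antimeridian.

100.093°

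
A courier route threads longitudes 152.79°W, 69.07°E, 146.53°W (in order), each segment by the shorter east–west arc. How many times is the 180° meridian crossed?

Leg 1: -152.79° → +69.07°, shortest Δλ = -138.14° (west) — crosses 180°.
Leg 2: +69.07° → -146.53°, shortest Δλ = 144.4° (east) — crosses 180°.
Total crossings: 2.

2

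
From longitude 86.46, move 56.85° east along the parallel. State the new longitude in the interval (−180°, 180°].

Start at +86.46°; shift +56.85° → +143.31°.
+143.31° already lies in (−180°, 180°].

+143.31°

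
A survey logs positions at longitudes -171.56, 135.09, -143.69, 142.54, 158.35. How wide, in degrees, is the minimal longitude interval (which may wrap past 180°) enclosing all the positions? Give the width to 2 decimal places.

Sort the longitudes: -171.56°, -143.69°, +135.09°, +142.54°, +158.35°.
Eastward gaps between consecutive values (wrapping around): 27.87°, 278.78°, 7.45°, 15.81°, 30.09°.
Largest gap = 278.78° ⇒ minimal covering band is its complement: 360° − 278.78° = 81.22°.
Band runs from +135.09° eastward to -143.69°, crossing the antimeridian.

81.22°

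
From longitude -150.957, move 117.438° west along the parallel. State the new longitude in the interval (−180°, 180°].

Start at -150.957°; shift −117.438° → -268.395°.
-268.395° lies outside (−180°, 180°]; add 360° → +91.605°.

+91.605°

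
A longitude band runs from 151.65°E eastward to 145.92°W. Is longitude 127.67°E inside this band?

No

Band width going east from +151.65° to -145.92°: ((-145.92 − 151.65) mod 360) = 62.43°.
Offset of +127.67° east of the west edge: ((127.67 − 151.65) mod 360) = 336.02°.
336.02° > 62.43° ⇒ outside.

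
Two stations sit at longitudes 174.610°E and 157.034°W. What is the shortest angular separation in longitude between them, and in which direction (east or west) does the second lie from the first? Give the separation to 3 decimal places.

Raw difference: -157.034 − 174.610 = -331.644°.
Normalise into (−180°, 180°]: -331.644° + 360° = 28.356°.
Positive ⇒ the second point lies to the east; separation 28.356°.

28.356° east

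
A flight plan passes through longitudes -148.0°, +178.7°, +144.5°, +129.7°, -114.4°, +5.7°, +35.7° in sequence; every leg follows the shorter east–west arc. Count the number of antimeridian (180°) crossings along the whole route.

Leg 1: -148.0° → +178.7°, shortest Δλ = -33.3° (west) — crosses 180°.
Leg 2: +178.7° → +144.5°, shortest Δλ = -34.2° (west) — does not cross 180°.
Leg 3: +144.5° → +129.7°, shortest Δλ = -14.8° (west) — does not cross 180°.
Leg 4: +129.7° → -114.4°, shortest Δλ = 115.9° (east) — crosses 180°.
Leg 5: -114.4° → +5.7°, shortest Δλ = 120.1° (east) — does not cross 180°.
Leg 6: +5.7° → +35.7°, shortest Δλ = 30.0° (east) — does not cross 180°.
Total crossings: 2.

2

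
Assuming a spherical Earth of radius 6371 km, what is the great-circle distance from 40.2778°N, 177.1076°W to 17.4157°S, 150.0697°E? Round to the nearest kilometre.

Δλ = 150.0697 − -177.1076 = 327.1773°; wrapped into (−180°, 180°]: -32.8227°.
Δφ = -17.4157 − 40.2778 = -57.6935°.
a = sin²(Δφ/2) + cos φ₁ · cos φ₂ · sin²(Δλ/2) = 0.290883.
c = 2·atan2(√a, √(1−a)) = 1.13930 rad → d = 6371·c ≈ 7258.46 km.

7258 km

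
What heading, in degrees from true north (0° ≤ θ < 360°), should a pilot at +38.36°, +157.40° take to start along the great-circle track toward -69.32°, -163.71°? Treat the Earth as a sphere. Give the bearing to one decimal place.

166.2°

Δλ = -163.71 − 157.40 = -321.11°; wrapped into (−180°, 180°]: 38.89°.
θ = atan2( sin Δλ · cos φ₂ , cos φ₁ · sin φ₂ − sin φ₁ · cos φ₂ · cos Δλ )
  = atan2(0.22172, -0.90419) = 166.222° → normalised to [0°, 360°): 166.222°.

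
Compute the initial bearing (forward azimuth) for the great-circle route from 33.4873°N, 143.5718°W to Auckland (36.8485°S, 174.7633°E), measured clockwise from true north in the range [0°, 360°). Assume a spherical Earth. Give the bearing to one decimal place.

Δλ = 174.7633 − -143.5718 = 318.3351°; wrapped into (−180°, 180°]: -41.6649°.
θ = atan2( sin Δλ · cos φ₂ , cos φ₁ · sin φ₂ − sin φ₁ · cos φ₂ · cos Δλ )
  = atan2(-0.53197, -0.83000) = -147.343° → normalised to [0°, 360°): 212.657°.

212.7°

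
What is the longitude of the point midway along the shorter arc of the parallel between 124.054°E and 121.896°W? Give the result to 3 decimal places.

178.921°W

Signed shortest Δλ from +124.054° to -121.896° is +114.050°.
Midpoint longitude = +124.054° + (+114.050°)/2 = +124.054° + 57.025° = +181.079°.
Normalise into (−180°, 180°]: -178.921°.
(The naïve average (+124.054 + -121.896)/2 = 1.079° is on the wrong side of the globe.)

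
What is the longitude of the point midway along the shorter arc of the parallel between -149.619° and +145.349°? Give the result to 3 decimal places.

Signed shortest Δλ from -149.619° to +145.349° is -65.032°.
Midpoint longitude = -149.619° + (-65.032°)/2 = -149.619° − 32.516° = -182.135°.
Normalise into (−180°, 180°]: +177.865°.
(The naïve average (-149.619 + +145.349)/2 = -2.135° is on the wrong side of the globe.)

+177.865°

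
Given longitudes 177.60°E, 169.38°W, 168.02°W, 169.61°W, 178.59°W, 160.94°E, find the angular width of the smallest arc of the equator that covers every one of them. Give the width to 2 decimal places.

Sort the longitudes: -178.59°, -169.61°, -169.38°, -168.02°, +160.94°, +177.60°.
Eastward gaps between consecutive values (wrapping around): 8.98°, 0.23°, 1.36°, 328.96°, 16.66°, 3.81°.
Largest gap = 328.96° ⇒ minimal covering band is its complement: 360° − 328.96° = 31.04°.
Band runs from +160.94° eastward to -168.02°, crossing the antimeridian.

31.04°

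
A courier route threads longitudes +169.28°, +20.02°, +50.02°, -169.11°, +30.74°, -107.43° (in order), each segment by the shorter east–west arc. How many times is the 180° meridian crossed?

Leg 1: +169.28° → +20.02°, shortest Δλ = -149.26° (west) — does not cross 180°.
Leg 2: +20.02° → +50.02°, shortest Δλ = 30.0° (east) — does not cross 180°.
Leg 3: +50.02° → -169.11°, shortest Δλ = 140.87° (east) — crosses 180°.
Leg 4: -169.11° → +30.74°, shortest Δλ = -160.15° (west) — crosses 180°.
Leg 5: +30.74° → -107.43°, shortest Δλ = -138.17° (west) — does not cross 180°.
Total crossings: 2.

2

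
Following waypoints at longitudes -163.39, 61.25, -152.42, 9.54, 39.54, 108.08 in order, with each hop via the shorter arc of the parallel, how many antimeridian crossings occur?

2

Leg 1: -163.39° → +61.25°, shortest Δλ = -135.36° (west) — crosses 180°.
Leg 2: +61.25° → -152.42°, shortest Δλ = 146.33° (east) — crosses 180°.
Leg 3: -152.42° → +9.54°, shortest Δλ = 161.96° (east) — does not cross 180°.
Leg 4: +9.54° → +39.54°, shortest Δλ = 30.0° (east) — does not cross 180°.
Leg 5: +39.54° → +108.08°, shortest Δλ = 68.54° (east) — does not cross 180°.
Total crossings: 2.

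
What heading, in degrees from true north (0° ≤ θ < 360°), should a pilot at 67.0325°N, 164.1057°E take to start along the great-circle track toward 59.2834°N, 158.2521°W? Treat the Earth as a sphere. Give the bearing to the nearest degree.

97°

Δλ = -158.2521 − 164.1057 = -322.3578°; wrapped into (−180°, 180°]: 37.6422°.
θ = atan2( sin Δλ · cos φ₂ , cos φ₁ · sin φ₂ − sin φ₁ · cos φ₂ · cos Δλ )
  = atan2(0.31196, -0.03694) = 96.753° → normalised to [0°, 360°): 96.753°.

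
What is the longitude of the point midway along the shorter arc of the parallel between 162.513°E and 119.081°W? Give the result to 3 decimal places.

158.284°W

Signed shortest Δλ from +162.513° to -119.081° is +78.406°.
Midpoint longitude = +162.513° + (+78.406°)/2 = +162.513° + 39.203° = +201.716°.
Normalise into (−180°, 180°]: -158.284°.
(The naïve average (+162.513 + -119.081)/2 = 21.716° is on the wrong side of the globe.)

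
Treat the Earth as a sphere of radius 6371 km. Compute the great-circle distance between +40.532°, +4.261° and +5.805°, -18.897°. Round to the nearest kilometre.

Δλ = -18.897 − 4.261 = -23.158°.
Δφ = 5.805 − 40.532 = -34.727°.
a = sin²(Δφ/2) + cos φ₁ · cos φ₂ · sin²(Δλ/2) = 0.119526.
c = 2·atan2(√a, √(1−a)) = 0.70602 rad → d = 6371·c ≈ 4498.07 km.

4498 km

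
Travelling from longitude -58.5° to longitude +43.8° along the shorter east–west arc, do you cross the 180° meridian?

No

Signed shortest Δλ = ((43.8 − -58.5 + 180) mod 360) − 180 = 102.3°.
Going east by 102.3° from -58.5° reaches +43.8° without touching 180°.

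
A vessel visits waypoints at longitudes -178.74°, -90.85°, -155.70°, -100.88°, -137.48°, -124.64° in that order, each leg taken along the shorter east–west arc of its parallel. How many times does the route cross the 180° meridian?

0

Leg 1: -178.74° → -90.85°, shortest Δλ = 87.89° (east) — does not cross 180°.
Leg 2: -90.85° → -155.70°, shortest Δλ = -64.85° (west) — does not cross 180°.
Leg 3: -155.70° → -100.88°, shortest Δλ = 54.82° (east) — does not cross 180°.
Leg 4: -100.88° → -137.48°, shortest Δλ = -36.6° (west) — does not cross 180°.
Leg 5: -137.48° → -124.64°, shortest Δλ = 12.84° (east) — does not cross 180°.
Total crossings: 0.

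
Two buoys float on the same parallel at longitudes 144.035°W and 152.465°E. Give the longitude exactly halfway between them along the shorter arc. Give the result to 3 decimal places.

175.785°W

Signed shortest Δλ from -144.035° to +152.465° is -63.500°.
Midpoint longitude = -144.035° + (-63.500°)/2 = -144.035° − 31.750° = -175.785°.
(The naïve average (-144.035 + +152.465)/2 = 4.215° is on the wrong side of the globe.)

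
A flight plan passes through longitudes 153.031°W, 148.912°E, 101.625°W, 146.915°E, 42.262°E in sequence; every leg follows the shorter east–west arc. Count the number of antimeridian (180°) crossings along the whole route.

Leg 1: -153.031° → +148.912°, shortest Δλ = -58.057° (west) — crosses 180°.
Leg 2: +148.912° → -101.625°, shortest Δλ = 109.463° (east) — crosses 180°.
Leg 3: -101.625° → +146.915°, shortest Δλ = -111.46° (west) — crosses 180°.
Leg 4: +146.915° → +42.262°, shortest Δλ = -104.653° (west) — does not cross 180°.
Total crossings: 3.

3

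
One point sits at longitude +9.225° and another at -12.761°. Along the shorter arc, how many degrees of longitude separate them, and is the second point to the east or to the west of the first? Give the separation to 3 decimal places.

Raw difference: -12.761 − 9.225 = -21.986°.
Normalise into (−180°, 180°]: -21.986° stays -21.986°.
Negative ⇒ the second point lies to the west; separation 21.986°.

21.986° west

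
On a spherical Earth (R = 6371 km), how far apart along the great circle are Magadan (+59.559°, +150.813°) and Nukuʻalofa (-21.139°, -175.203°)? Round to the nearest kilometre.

Δλ = -175.203 − 150.813 = -326.016°; wrapped into (−180°, 180°]: 33.984°.
Δφ = -21.139 − 59.559 = -80.698°.
a = sin²(Δφ/2) + cos φ₁ · cos φ₂ · sin²(Δλ/2) = 0.459539.
c = 2·atan2(√a, √(1−a)) = 1.48979 rad → d = 6371·c ≈ 9491.42 km.

9491 km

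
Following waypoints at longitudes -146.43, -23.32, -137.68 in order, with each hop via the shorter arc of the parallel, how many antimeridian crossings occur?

Leg 1: -146.43° → -23.32°, shortest Δλ = 123.11° (east) — does not cross 180°.
Leg 2: -23.32° → -137.68°, shortest Δλ = -114.36° (west) — does not cross 180°.
Total crossings: 0.

0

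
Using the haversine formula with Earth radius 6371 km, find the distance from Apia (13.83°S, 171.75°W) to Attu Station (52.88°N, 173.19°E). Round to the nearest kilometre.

7557 km

Δλ = 173.19 − -171.75 = 344.94°; wrapped into (−180°, 180°]: -15.06°.
Δφ = 52.88 − -13.83 = 66.71°.
a = sin²(Δφ/2) + cos φ₁ · cos φ₂ · sin²(Δλ/2) = 0.312371.
c = 2·atan2(√a, √(1−a)) = 1.18612 rad → d = 6371·c ≈ 7556.77 km.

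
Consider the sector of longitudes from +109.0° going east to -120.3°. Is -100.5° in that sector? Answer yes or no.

Band width going east from +109.0° to -120.3°: ((-120.3 − 109.0) mod 360) = 130.7°.
Offset of -100.5° east of the west edge: ((-100.5 − 109.0) mod 360) = 150.5°.
150.5° > 130.7° ⇒ outside.

No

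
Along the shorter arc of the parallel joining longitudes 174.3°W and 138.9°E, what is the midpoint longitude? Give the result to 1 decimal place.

162.3°E

Signed shortest Δλ from -174.3° to +138.9° is -46.8°.
Midpoint longitude = -174.3° + (-46.8°)/2 = -174.3° − 23.4° = -197.7°.
Normalise into (−180°, 180°]: +162.3°.
(The naïve average (-174.3 + +138.9)/2 = -17.7° is on the wrong side of the globe.)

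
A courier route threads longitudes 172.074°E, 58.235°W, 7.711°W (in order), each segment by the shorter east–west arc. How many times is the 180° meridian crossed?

1

Leg 1: +172.074° → -58.235°, shortest Δλ = 129.691° (east) — crosses 180°.
Leg 2: -58.235° → -7.711°, shortest Δλ = 50.524° (east) — does not cross 180°.
Total crossings: 1.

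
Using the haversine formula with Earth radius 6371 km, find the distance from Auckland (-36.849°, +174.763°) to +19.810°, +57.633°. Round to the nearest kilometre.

13692 km

Δλ = 57.633 − 174.763 = -117.130°.
Δφ = 19.810 − -36.849 = 56.659°.
a = sin²(Δφ/2) + cos φ₁ · cos φ₂ · sin²(Δλ/2) = 0.773278.
c = 2·atan2(√a, √(1−a)) = 2.14904 rad → d = 6371·c ≈ 13691.55 km.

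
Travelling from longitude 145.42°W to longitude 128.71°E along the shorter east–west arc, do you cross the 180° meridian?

Naïve |128.71 − -145.42| = 274.13° > 180°, so the shorter arc goes the other way round — across 180°.
Signed shortest Δλ = ((128.71 − -145.42 + 180) mod 360) − 180 = -85.87°.
Going west by 85.87° from -145.42° passes through 180° before reaching +128.71°.

Yes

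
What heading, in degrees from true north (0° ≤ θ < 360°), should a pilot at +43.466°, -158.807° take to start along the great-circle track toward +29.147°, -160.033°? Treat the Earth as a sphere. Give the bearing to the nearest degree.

184°

Δλ = -160.033 − -158.807 = -1.226°.
θ = atan2( sin Δλ · cos φ₂ , cos φ₁ · sin φ₂ − sin φ₁ · cos φ₂ · cos Δλ )
  = atan2(-0.01869, -0.24718) = -175.677° → normalised to [0°, 360°): 184.323°.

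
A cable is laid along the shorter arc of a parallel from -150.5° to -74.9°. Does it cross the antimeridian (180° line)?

Signed shortest Δλ = ((-74.9 − -150.5 + 180) mod 360) − 180 = 75.6°.
Going east by 75.6° from -150.5° reaches -74.9° without touching 180°.

No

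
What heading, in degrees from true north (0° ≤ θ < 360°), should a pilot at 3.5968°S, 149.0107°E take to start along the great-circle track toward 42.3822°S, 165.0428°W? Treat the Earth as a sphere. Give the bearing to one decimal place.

140.3°

Δλ = -165.0428 − 149.0107 = -314.0535°; wrapped into (−180°, 180°]: 45.9465°.
θ = atan2( sin Δλ · cos φ₂ , cos φ₁ · sin φ₂ − sin φ₁ · cos φ₂ · cos Δλ )
  = atan2(0.53087, -0.64052) = 140.348° → normalised to [0°, 360°): 140.348°.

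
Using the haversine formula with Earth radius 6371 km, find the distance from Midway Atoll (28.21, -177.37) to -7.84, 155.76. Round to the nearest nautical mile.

Δλ = 155.76 − -177.37 = 333.13°; wrapped into (−180°, 180°]: -26.87°.
Δφ = -7.84 − 28.21 = -36.05°.
a = sin²(Δφ/2) + cos φ₁ · cos φ₂ · sin²(Δλ/2) = 0.142874.
c = 2·atan2(√a, √(1−a)) = 0.77524 rad → d = 6371·c ≈ 4939.07 km ≈ 2666.88 nmi.

2667 nmi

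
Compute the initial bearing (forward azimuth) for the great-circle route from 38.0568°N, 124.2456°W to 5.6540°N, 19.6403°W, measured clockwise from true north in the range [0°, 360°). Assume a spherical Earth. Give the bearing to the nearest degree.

Δλ = -19.6403 − -124.2456 = 104.6053°.
θ = atan2( sin Δλ · cos φ₂ , cos φ₁ · sin φ₂ − sin φ₁ · cos φ₂ · cos Δλ )
  = atan2(0.96298, 0.23226) = 76.440° → normalised to [0°, 360°): 76.440°.

76°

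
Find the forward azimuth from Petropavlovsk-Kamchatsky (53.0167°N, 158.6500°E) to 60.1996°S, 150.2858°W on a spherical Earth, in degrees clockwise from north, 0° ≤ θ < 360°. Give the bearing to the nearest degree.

Δλ = -150.2858 − 158.6500 = -308.9358°; wrapped into (−180°, 180°]: 51.0642°.
θ = atan2( sin Δλ · cos φ₂ , cos φ₁ · sin φ₂ − sin φ₁ · cos φ₂ · cos Δλ )
  = atan2(0.38658, -0.77152) = 153.386° → normalised to [0°, 360°): 153.386°.

153°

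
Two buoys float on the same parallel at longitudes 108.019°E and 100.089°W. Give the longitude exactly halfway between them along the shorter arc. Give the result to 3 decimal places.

Signed shortest Δλ from +108.019° to -100.089° is +151.892°.
Midpoint longitude = +108.019° + (+151.892°)/2 = +108.019° + 75.946° = +183.965°.
Normalise into (−180°, 180°]: -176.035°.
(The naïve average (+108.019 + -100.089)/2 = 3.965° is on the wrong side of the globe.)

176.035°W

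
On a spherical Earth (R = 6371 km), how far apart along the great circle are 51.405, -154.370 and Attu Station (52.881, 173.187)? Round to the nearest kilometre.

Δλ = 173.187 − -154.370 = 327.557°; wrapped into (−180°, 180°]: -32.443°.
Δφ = 52.881 − 51.405 = 1.476°.
a = sin²(Δφ/2) + cos φ₁ · cos φ₂ · sin²(Δλ/2) = 0.029543.
c = 2·atan2(√a, √(1−a)) = 0.34548 rad → d = 6371·c ≈ 2201.04 km.

2201 km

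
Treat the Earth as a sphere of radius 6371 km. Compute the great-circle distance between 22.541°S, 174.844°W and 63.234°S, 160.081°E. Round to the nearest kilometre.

Δλ = 160.081 − -174.844 = 334.925°; wrapped into (−180°, 180°]: -25.075°.
Δφ = -63.234 − -22.541 = -40.693°.
a = sin²(Δφ/2) + cos φ₁ · cos φ₂ · sin²(Δλ/2) = 0.140494.
c = 2·atan2(√a, √(1−a)) = 0.76842 rad → d = 6371·c ≈ 4895.57 km.

4896 km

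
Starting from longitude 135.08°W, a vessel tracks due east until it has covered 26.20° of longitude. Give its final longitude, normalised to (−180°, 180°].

108.88°W

Start at -135.08°; shift +26.20° → -108.88°.
-108.88° already lies in (−180°, 180°].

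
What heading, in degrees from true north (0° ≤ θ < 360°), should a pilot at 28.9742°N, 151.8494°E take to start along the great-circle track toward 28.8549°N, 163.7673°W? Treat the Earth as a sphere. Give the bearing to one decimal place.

79.0°

Δλ = -163.7673 − 151.8494 = -315.6167°; wrapped into (−180°, 180°]: 44.3833°.
θ = atan2( sin Δλ · cos φ₂ , cos φ₁ · sin φ₂ − sin φ₁ · cos φ₂ · cos Δλ )
  = atan2(0.61261, 0.11897) = 79.010° → normalised to [0°, 360°): 79.010°.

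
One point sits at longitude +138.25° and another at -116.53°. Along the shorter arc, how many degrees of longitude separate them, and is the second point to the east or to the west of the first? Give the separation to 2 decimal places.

Raw difference: -116.53 − 138.25 = -254.78°.
Normalise into (−180°, 180°]: -254.78° + 360° = 105.22°.
Positive ⇒ the second point lies to the east; separation 105.22°.

105.22° east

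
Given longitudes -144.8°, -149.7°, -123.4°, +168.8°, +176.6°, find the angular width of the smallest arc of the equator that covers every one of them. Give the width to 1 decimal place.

67.8°

Sort the longitudes: -149.7°, -144.8°, -123.4°, +168.8°, +176.6°.
Eastward gaps between consecutive values (wrapping around): 4.9°, 21.4°, 292.2°, 7.8°, 33.7°.
Largest gap = 292.2° ⇒ minimal covering band is its complement: 360° − 292.2° = 67.8°.
Band runs from +168.8° eastward to -123.4°, crossing the antimeridian.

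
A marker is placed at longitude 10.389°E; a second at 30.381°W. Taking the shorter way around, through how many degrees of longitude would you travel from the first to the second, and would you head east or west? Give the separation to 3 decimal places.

Raw difference: -30.381 − 10.389 = -40.77°.
Normalise into (−180°, 180°]: -40.77° stays -40.77°.
Negative ⇒ the second point lies to the west; separation 40.770°.

40.770° west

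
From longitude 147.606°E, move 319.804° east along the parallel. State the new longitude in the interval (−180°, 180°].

107.410°E

Start at +147.606°; shift +319.804° → +467.410°.
+467.410° lies outside (−180°, 180°]; subtract 360° → +107.410°.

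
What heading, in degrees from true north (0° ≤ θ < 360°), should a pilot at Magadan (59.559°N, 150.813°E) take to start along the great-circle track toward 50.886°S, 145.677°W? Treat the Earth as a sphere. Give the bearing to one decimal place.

138.4°

Δλ = -145.677 − 150.813 = -296.490°; wrapped into (−180°, 180°]: 63.510°.
θ = atan2( sin Δλ · cos φ₂ , cos φ₁ · sin φ₂ − sin φ₁ · cos φ₂ · cos Δλ )
  = atan2(0.56463, -0.63571) = 138.389° → normalised to [0°, 360°): 138.389°.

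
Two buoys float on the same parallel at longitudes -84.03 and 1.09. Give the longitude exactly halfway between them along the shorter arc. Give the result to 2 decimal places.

-41.47°

Signed shortest Δλ from -84.03° to +1.09° is +85.12°.
Midpoint longitude = -84.03° + (+85.12°)/2 = -84.03° + 42.56° = -41.47°.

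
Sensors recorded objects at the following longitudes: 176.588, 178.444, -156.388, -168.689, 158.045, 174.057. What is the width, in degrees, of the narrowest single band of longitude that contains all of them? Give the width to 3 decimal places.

Sort the longitudes: -168.689°, -156.388°, +158.045°, +174.057°, +176.588°, +178.444°.
Eastward gaps between consecutive values (wrapping around): 12.301°, 314.433°, 16.012°, 2.531°, 1.856°, 12.867°.
Largest gap = 314.433° ⇒ minimal covering band is its complement: 360° − 314.433° = 45.567°.
Band runs from +158.045° eastward to -156.388°, crossing the antimeridian.

45.567°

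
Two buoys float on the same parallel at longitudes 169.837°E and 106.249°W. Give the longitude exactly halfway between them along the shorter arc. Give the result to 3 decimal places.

Signed shortest Δλ from +169.837° to -106.249° is +83.914°.
Midpoint longitude = +169.837° + (+83.914°)/2 = +169.837° + 41.957° = +211.794°.
Normalise into (−180°, 180°]: -148.206°.
(The naïve average (+169.837 + -106.249)/2 = 31.794° is on the wrong side of the globe.)

148.206°W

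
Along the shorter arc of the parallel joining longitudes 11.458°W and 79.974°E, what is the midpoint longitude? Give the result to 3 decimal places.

34.258°E

Signed shortest Δλ from -11.458° to +79.974° is +91.432°.
Midpoint longitude = -11.458° + (+91.432°)/2 = -11.458° + 45.716° = +34.258°.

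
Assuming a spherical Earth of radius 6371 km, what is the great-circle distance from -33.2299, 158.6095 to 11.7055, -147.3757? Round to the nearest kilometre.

7592 km

Δλ = -147.3757 − 158.6095 = -305.9852°; wrapped into (−180°, 180°]: 54.0148°.
Δφ = 11.7055 − -33.2299 = 44.9354°.
a = sin²(Δφ/2) + cos φ₁ · cos φ₂ · sin²(Δλ/2) = 0.314953.
c = 2·atan2(√a, √(1−a)) = 1.19169 rad → d = 6371·c ≈ 7592.23 km.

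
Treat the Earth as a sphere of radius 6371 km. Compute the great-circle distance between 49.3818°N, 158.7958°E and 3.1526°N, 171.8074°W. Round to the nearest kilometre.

Δλ = -171.8074 − 158.7958 = -330.6032°; wrapped into (−180°, 180°]: 29.3968°.
Δφ = 3.1526 − 49.3818 = -46.2292°.
a = sin²(Δφ/2) + cos φ₁ · cos φ₂ · sin²(Δλ/2) = 0.195961.
c = 2·atan2(√a, √(1−a)) = 0.91716 rad → d = 6371·c ≈ 5843.22 km.

5843 km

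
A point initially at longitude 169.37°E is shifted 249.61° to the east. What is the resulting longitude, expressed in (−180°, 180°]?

58.98°E

Start at +169.37°; shift +249.61° → +418.98°.
+418.98° lies outside (−180°, 180°]; subtract 360° → +58.98°.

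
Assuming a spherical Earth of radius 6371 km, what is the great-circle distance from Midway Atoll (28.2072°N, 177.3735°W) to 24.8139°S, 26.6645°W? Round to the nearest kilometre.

Δλ = -26.6645 − -177.3735 = 150.7090°.
Δφ = -24.8139 − 28.2072 = -53.0211°.
a = sin²(Δφ/2) + cos φ₁ · cos φ₂ · sin²(Δλ/2) = 0.947989.
c = 2·atan2(√a, √(1−a)) = 2.68143 rad → d = 6371·c ≈ 17083.37 km.

17083 km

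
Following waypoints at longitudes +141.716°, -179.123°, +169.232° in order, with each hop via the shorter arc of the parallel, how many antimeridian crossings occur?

2

Leg 1: +141.716° → -179.123°, shortest Δλ = 39.161° (east) — crosses 180°.
Leg 2: -179.123° → +169.232°, shortest Δλ = -11.645° (west) — crosses 180°.
Total crossings: 2.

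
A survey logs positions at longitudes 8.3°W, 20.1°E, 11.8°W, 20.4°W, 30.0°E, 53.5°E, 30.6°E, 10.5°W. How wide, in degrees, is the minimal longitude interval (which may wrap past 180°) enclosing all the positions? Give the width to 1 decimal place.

Sort the longitudes: -20.4°, -11.8°, -10.5°, -8.3°, +20.1°, +30.0°, +30.6°, +53.5°.
Eastward gaps between consecutive values (wrapping around): 8.6°, 1.3°, 2.2°, 28.4°, 9.9°, 0.6°, 22.9°, 286.1°.
Largest gap = 286.1° ⇒ minimal covering band is its complement: 360° − 286.1° = 73.9°.
Band runs from -20.4° eastward to +53.5°.

73.9°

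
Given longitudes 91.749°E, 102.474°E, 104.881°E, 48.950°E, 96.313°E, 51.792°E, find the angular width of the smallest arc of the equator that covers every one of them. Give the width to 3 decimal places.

55.931°

Sort the longitudes: +48.950°, +51.792°, +91.749°, +96.313°, +102.474°, +104.881°.
Eastward gaps between consecutive values (wrapping around): 2.842°, 39.957°, 4.564°, 6.161°, 2.407°, 304.069°.
Largest gap = 304.069° ⇒ minimal covering band is its complement: 360° − 304.069° = 55.931°.
Band runs from +48.950° eastward to +104.881°.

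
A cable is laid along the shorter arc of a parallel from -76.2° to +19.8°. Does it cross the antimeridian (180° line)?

No

Signed shortest Δλ = ((19.8 − -76.2 + 180) mod 360) − 180 = 96.0°.
Going east by 96.0° from -76.2° reaches +19.8° without touching 180°.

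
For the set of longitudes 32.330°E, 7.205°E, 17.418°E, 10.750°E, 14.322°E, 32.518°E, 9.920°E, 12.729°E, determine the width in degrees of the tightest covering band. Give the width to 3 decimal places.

25.313°

Sort the longitudes: +7.205°, +9.920°, +10.750°, +12.729°, +14.322°, +17.418°, +32.330°, +32.518°.
Eastward gaps between consecutive values (wrapping around): 2.715°, 0.830°, 1.979°, 1.593°, 3.096°, 14.912°, 0.188°, 334.687°.
Largest gap = 334.687° ⇒ minimal covering band is its complement: 360° − 334.687° = 25.313°.
Band runs from +7.205° eastward to +32.518°.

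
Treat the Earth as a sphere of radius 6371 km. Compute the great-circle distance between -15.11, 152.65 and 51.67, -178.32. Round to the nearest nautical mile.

Δλ = -178.32 − 152.65 = -330.97°; wrapped into (−180°, 180°]: 29.03°.
Δφ = 51.67 − -15.11 = 66.78°.
a = sin²(Δφ/2) + cos φ₁ · cos φ₂ · sin²(Δλ/2) = 0.340480.
c = 2·atan2(√a, √(1−a)) = 1.24608 rad → d = 6371·c ≈ 7938.78 km ≈ 4286.60 nmi.

4287 nmi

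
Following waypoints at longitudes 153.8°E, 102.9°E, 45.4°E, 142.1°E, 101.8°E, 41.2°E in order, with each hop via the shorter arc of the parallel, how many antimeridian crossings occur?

Leg 1: +153.8° → +102.9°, shortest Δλ = -50.9° (west) — does not cross 180°.
Leg 2: +102.9° → +45.4°, shortest Δλ = -57.5° (west) — does not cross 180°.
Leg 3: +45.4° → +142.1°, shortest Δλ = 96.7° (east) — does not cross 180°.
Leg 4: +142.1° → +101.8°, shortest Δλ = -40.3° (west) — does not cross 180°.
Leg 5: +101.8° → +41.2°, shortest Δλ = -60.6° (west) — does not cross 180°.
Total crossings: 0.

0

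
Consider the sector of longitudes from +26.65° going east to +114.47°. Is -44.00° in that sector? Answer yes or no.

No

Band width going east from +26.65° to +114.47°: ((114.47 − 26.65) mod 360) = 87.82°.
Offset of -44.00° east of the west edge: ((-44.00 − 26.65) mod 360) = 289.35°.
289.35° > 87.82° ⇒ outside.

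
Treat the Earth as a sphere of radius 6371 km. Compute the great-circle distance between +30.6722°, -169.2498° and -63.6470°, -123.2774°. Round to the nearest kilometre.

Δλ = -123.2774 − -169.2498 = 45.9724°.
Δφ = -63.6470 − 30.6722 = -94.3192°.
a = sin²(Δφ/2) + cos φ₁ · cos φ₂ · sin²(Δλ/2) = 0.595880.
c = 2·atan2(√a, √(1−a)) = 1.76375 rad → d = 6371·c ≈ 11236.86 km.

11237 km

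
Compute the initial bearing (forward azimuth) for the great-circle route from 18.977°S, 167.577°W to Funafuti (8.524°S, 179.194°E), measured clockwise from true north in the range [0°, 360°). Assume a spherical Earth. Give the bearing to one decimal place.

307.4°

Δλ = 179.194 − -167.577 = 346.771°; wrapped into (−180°, 180°]: -13.229°.
θ = atan2( sin Δλ · cos φ₂ , cos φ₁ · sin φ₂ − sin φ₁ · cos φ₂ · cos Δλ )
  = atan2(-0.22632, 0.17289) = -52.622° → normalised to [0°, 360°): 307.378°.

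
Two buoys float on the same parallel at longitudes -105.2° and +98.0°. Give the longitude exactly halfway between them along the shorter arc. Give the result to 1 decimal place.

Signed shortest Δλ from -105.2° to +98.0° is -156.8°.
Midpoint longitude = -105.2° + (-156.8°)/2 = -105.2° − 78.4° = -183.6°.
Normalise into (−180°, 180°]: +176.4°.
(The naïve average (-105.2 + +98.0)/2 = -3.6° is on the wrong side of the globe.)

+176.4°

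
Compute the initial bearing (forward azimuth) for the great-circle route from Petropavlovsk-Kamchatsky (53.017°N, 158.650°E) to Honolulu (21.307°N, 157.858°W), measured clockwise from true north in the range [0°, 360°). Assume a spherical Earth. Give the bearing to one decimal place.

Δλ = -157.858 − 158.650 = -316.508°; wrapped into (−180°, 180°]: 43.492°.
θ = atan2( sin Δλ · cos φ₂ , cos φ₁ · sin φ₂ − sin φ₁ · cos φ₂ · cos Δλ )
  = atan2(0.64121, -0.32131) = 116.616° → normalised to [0°, 360°): 116.616°.

116.6°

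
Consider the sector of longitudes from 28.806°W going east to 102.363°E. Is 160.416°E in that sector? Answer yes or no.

Band width going east from -28.806° to +102.363°: ((102.363 − -28.806) mod 360) = 131.169°.
Offset of +160.416° east of the west edge: ((160.416 − -28.806) mod 360) = 189.222°.
189.222° > 131.169° ⇒ outside.

No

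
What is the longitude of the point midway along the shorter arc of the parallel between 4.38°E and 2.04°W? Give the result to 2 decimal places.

Signed shortest Δλ from +4.38° to -2.04° is -6.42°.
Midpoint longitude = +4.38° + (-6.42°)/2 = +4.38° − 3.21° = +1.17°.

1.17°E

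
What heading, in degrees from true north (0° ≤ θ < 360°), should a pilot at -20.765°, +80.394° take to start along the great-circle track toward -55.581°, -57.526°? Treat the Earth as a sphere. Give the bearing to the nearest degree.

202°

Δλ = -57.526 − 80.394 = -137.920°.
θ = atan2( sin Δλ · cos φ₂ , cos φ₁ · sin φ₂ − sin φ₁ · cos φ₂ · cos Δλ )
  = atan2(-0.37881, -0.92008) = -157.623° → normalised to [0°, 360°): 202.377°.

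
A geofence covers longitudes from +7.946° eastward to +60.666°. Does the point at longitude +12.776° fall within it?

Band width going east from +7.946° to +60.666°: ((60.666 − 7.946) mod 360) = 52.720°.
Offset of +12.776° east of the west edge: ((12.776 − 7.946) mod 360) = 4.830°.
4.830° ≤ 52.720° ⇒ inside.

Yes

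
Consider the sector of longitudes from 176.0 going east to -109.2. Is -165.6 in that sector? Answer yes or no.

Band width going east from +176.0° to -109.2°: ((-109.2 − 176.0) mod 360) = 74.8°.
Offset of -165.6° east of the west edge: ((-165.6 − 176.0) mod 360) = 18.4°.
18.4° ≤ 74.8° ⇒ inside.

Yes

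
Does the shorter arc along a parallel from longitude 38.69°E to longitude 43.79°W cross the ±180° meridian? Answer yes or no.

Signed shortest Δλ = ((-43.79 − 38.69 + 180) mod 360) − 180 = -82.48°.
Going west by 82.48° from +38.69° reaches -43.79° without touching 180°.

No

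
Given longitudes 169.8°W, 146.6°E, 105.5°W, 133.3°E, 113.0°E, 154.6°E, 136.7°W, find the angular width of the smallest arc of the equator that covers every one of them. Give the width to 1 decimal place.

Sort the longitudes: -169.8°, -136.7°, -105.5°, +113.0°, +133.3°, +146.6°, +154.6°.
Eastward gaps between consecutive values (wrapping around): 33.1°, 31.2°, 218.5°, 20.3°, 13.3°, 8.0°, 35.6°.
Largest gap = 218.5° ⇒ minimal covering band is its complement: 360° − 218.5° = 141.5°.
Band runs from +113.0° eastward to -105.5°, crossing the antimeridian.

141.5°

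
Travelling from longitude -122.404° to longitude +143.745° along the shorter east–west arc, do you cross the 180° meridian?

Naïve |143.745 − -122.404| = 266.149° > 180°, so the shorter arc goes the other way round — across 180°.
Signed shortest Δλ = ((143.745 − -122.404 + 180) mod 360) − 180 = -93.851°.
Going west by 93.851° from -122.404° passes through 180° before reaching +143.745°.

Yes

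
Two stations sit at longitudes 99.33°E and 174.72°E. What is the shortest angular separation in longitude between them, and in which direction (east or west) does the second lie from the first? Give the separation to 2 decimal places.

Raw difference: 174.72 − 99.33 = 75.39°.
Normalise into (−180°, 180°]: 75.39° stays 75.39°.
Positive ⇒ the second point lies to the east; separation 75.39°.

75.39° east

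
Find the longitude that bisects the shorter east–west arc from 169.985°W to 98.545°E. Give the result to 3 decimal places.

Signed shortest Δλ from -169.985° to +98.545° is -91.470°.
Midpoint longitude = -169.985° + (-91.470°)/2 = -169.985° − 45.735° = -215.720°.
Normalise into (−180°, 180°]: +144.280°.
(The naïve average (-169.985 + +98.545)/2 = -35.72° is on the wrong side of the globe.)

144.280°E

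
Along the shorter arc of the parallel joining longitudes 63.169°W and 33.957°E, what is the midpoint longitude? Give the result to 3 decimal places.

Signed shortest Δλ from -63.169° to +33.957° is +97.126°.
Midpoint longitude = -63.169° + (+97.126°)/2 = -63.169° + 48.563° = -14.606°.

14.606°W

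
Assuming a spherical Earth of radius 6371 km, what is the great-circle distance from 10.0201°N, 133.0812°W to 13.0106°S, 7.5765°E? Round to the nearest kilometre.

Δλ = 7.5765 − -133.0812 = 140.6577°.
Δφ = -13.0106 − 10.0201 = -23.0307°.
a = sin²(Δφ/2) + cos φ₁ · cos φ₂ · sin²(Δλ/2) = 0.890598.
c = 2·atan2(√a, √(1−a)) = 2.46738 rad → d = 6371·c ≈ 15719.66 km.

15720 km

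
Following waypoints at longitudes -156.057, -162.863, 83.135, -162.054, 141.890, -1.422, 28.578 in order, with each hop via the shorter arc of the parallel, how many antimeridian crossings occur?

3

Leg 1: -156.057° → -162.863°, shortest Δλ = -6.806° (west) — does not cross 180°.
Leg 2: -162.863° → +83.135°, shortest Δλ = -114.002° (west) — crosses 180°.
Leg 3: +83.135° → -162.054°, shortest Δλ = 114.811° (east) — crosses 180°.
Leg 4: -162.054° → +141.890°, shortest Δλ = -56.056° (west) — crosses 180°.
Leg 5: +141.890° → -1.422°, shortest Δλ = -143.312° (west) — does not cross 180°.
Leg 6: -1.422° → +28.578°, shortest Δλ = 30.0° (east) — does not cross 180°.
Total crossings: 3.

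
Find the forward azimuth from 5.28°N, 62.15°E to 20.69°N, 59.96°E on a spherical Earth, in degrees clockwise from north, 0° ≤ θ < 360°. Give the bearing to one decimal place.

352.3°

Δλ = 59.96 − 62.15 = -2.19°.
θ = atan2( sin Δλ · cos φ₂ , cos φ₁ · sin φ₂ − sin φ₁ · cos φ₂ · cos Δλ )
  = atan2(-0.03575, 0.26579) = -7.660° → normalised to [0°, 360°): 352.340°.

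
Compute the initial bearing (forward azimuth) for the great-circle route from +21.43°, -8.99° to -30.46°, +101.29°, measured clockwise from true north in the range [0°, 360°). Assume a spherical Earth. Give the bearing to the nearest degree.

114°

Δλ = 101.29 − -8.99 = 110.28°.
θ = atan2( sin Δλ · cos φ₂ , cos φ₁ · sin φ₂ − sin φ₁ · cos φ₂ · cos Δλ )
  = atan2(0.80855, -0.36273) = 114.162° → normalised to [0°, 360°): 114.162°.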